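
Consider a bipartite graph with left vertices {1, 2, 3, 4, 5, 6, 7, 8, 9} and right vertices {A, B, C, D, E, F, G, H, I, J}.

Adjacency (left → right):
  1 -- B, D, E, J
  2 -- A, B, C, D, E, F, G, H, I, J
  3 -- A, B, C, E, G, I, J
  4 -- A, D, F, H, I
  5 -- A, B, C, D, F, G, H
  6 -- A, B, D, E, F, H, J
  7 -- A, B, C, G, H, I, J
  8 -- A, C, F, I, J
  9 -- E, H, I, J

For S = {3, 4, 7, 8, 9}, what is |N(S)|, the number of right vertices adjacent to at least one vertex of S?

The union of neighbours of {3, 4, 7, 8, 9} is {A, B, C, D, E, F, G, H, I, J}, which has 10 elements.
Since |N(S)| = 10 ≥ |S| = 5, Hall's condition holds for this subset.

10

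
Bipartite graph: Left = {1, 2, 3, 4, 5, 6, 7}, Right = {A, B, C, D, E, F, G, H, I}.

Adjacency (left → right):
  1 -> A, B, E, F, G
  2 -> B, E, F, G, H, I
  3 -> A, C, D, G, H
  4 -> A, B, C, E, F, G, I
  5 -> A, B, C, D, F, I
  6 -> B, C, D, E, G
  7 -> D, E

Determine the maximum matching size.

7

One maximum matching: 1-G, 2-F, 3-H, 4-I, 5-A, 6-B, 7-E.
All 7 left vertices are matched, so no larger matching exists.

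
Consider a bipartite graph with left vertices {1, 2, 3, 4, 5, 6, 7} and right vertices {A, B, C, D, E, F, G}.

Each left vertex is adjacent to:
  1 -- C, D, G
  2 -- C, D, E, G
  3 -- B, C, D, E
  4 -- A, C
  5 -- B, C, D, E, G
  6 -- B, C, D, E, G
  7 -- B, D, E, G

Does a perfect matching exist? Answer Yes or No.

The set {1, 2, 3, 5, 6, 7} has only 5 neighbours ({B, C, D, E, G}), so by Hall's theorem at most 6 of the 7 left vertices can be matched.
Hence no matching covers every left vertex.

No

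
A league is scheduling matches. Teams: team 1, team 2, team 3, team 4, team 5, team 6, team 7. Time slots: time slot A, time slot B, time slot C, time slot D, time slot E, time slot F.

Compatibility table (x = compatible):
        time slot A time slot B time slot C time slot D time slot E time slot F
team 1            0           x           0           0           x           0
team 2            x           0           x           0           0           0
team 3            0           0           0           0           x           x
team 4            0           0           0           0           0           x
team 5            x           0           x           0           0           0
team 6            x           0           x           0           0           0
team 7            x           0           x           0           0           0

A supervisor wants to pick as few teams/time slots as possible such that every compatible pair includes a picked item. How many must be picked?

5

The 5 edges team 1–time slot B, team 2–time slot C, team 3–time slot E, team 4–time slot F, team 5–time slot A form a matching, so any vertex cover needs at least 5 vertices (one per matched edge).
Conversely {team 1, team 3, team 4, time slot A, time slot C} meets every edge and has exactly 5 vertices, so 5 is optimal.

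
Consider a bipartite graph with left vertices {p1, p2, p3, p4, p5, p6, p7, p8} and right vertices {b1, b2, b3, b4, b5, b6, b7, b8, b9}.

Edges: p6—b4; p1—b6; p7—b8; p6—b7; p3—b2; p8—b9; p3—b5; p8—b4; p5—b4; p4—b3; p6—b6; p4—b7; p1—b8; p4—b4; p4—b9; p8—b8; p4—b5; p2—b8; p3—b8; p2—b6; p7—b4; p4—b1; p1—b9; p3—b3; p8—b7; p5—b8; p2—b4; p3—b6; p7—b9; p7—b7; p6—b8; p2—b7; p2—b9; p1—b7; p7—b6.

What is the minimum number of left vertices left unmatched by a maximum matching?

1

One maximum matching: p1→b9, p2→b6, p3→b5, p4→b1, p5→b4, p6→b8, p7→b7.
The set {p1, p2, p5, p6, p7, p8} has only 5 neighbours ({b4, b6, b7, b8, b9}), so by Hall's theorem at most 7 of the 8 left vertices can be matched.
That matches 7 of the 8, leaving 1 unmatched; no matching can do better.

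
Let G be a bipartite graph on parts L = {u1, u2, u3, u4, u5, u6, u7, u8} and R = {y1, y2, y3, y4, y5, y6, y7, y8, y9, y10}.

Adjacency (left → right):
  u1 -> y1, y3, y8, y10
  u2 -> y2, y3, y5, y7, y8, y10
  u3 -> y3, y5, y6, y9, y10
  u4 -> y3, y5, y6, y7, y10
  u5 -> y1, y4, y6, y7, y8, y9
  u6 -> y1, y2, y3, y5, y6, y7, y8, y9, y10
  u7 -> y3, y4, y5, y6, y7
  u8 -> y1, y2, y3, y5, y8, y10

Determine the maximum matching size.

8

A valid assignment of size 8: u1→y8, u2→y7, u3→y10, u4→y5, u5→y1, u6→y9, u7→y6, u8→y3.
All 8 left vertices are matched, so no larger matching exists.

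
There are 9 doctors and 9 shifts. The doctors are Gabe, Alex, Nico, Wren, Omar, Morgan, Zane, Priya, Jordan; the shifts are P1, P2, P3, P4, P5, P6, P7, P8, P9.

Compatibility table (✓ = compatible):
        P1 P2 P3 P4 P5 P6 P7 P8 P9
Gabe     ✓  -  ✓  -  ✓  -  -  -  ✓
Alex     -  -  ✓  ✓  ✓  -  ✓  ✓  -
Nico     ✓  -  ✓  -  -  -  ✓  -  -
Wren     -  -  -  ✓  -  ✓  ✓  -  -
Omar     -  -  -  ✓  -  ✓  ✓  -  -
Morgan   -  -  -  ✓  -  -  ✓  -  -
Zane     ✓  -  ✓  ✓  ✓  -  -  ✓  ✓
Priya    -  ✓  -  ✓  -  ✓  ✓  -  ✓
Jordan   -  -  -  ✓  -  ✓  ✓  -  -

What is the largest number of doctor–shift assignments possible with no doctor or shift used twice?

One maximum matching: Gabe–P5, Alex–P8, Nico–P3, Wren–P4, Omar–P6, Morgan–P7, Zane–P1, Priya–P2.
The set {Wren, Omar, Morgan, Jordan} has only 3 neighbours ({P4, P6, P7}), so by Hall's theorem at most 8 of the 9 doctors can be matched.

8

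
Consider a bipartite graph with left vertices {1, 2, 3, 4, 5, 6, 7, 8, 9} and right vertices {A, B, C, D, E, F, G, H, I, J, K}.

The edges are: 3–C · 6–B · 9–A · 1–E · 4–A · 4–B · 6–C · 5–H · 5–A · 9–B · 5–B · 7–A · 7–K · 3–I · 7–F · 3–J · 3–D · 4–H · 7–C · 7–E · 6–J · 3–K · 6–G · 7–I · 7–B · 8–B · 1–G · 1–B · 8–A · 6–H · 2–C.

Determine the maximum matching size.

8

For example, pair 1–E, 2–C, 3–J, 4–A, 5–H, 6–G, 7–K, 8–B.
The set {4, 5, 8, 9} has only 3 neighbours ({A, B, H}), so by Hall's theorem at most 8 of the 9 left vertices can be matched.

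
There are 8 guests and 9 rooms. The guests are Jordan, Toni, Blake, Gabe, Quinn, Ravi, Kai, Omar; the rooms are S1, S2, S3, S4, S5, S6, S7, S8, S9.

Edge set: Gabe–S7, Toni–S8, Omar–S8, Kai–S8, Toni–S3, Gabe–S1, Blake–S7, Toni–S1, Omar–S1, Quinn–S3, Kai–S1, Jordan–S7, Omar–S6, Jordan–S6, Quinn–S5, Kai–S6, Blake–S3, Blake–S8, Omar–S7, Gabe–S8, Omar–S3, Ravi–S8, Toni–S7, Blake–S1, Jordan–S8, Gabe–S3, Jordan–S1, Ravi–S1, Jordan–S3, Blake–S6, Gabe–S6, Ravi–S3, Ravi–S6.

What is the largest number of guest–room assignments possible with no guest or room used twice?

One maximum matching: Jordan–S6, Toni–S7, Blake–S1, Gabe–S3, Quinn–S5, Ravi–S8.
The set {Jordan, Toni, Blake, Gabe, Ravi, Kai, Omar} has only 5 neighbours ({S1, S3, S6, S7, S8}), so by Hall's theorem at most 6 of the 8 guests can be matched.

6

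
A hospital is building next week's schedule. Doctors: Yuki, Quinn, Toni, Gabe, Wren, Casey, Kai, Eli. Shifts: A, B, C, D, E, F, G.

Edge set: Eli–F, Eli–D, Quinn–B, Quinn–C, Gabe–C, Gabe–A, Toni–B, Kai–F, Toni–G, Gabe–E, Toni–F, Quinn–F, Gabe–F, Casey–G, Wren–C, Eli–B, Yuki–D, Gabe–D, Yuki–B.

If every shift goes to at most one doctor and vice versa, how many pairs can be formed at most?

A valid assignment of size 6: Yuki→D, Quinn→F, Toni→B, Gabe→A, Wren→C, Casey→G.
The set {Yuki, Quinn, Toni, Wren, Casey, Kai, Eli} has only 5 neighbours ({B, C, D, F, G}), so by Hall's theorem at most 6 of the 8 doctors can be matched.

6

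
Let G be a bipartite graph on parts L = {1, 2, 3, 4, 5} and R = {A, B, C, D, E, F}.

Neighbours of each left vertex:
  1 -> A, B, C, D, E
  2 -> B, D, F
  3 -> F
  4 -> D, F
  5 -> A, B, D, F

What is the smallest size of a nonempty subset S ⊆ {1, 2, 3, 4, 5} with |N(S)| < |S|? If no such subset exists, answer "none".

none

A matching saturating every left vertex exists, for instance 1→E, 2→B, 3→F, 4→D, 5→A.
By Hall's marriage theorem, this means |N(S)| ≥ |S| for every subset S, so no violating subset exists.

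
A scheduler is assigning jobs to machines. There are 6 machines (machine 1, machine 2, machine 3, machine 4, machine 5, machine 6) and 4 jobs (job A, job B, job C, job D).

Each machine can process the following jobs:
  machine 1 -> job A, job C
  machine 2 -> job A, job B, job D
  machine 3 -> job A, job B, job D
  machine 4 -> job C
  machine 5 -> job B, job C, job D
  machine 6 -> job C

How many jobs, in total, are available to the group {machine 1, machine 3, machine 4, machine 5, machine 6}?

4

The union of neighbours of {machine 1, machine 3, machine 4, machine 5, machine 6} is {job A, job B, job C, job D}, which has 4 elements.
Since |N(S)| = 4 < |S| = 5, Hall's condition fails for this subset.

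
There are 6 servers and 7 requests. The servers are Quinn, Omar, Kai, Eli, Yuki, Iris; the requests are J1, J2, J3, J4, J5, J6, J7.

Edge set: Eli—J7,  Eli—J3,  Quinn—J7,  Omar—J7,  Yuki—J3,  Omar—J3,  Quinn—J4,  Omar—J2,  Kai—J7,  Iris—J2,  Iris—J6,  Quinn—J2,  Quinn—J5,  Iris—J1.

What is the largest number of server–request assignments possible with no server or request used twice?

5

For example, pair Quinn–J5, Omar–J2, Kai–J7, Eli–J3, Iris–J6.
The set {Kai, Eli, Yuki} has only 2 neighbours ({J3, J7}), so by Hall's theorem at most 5 of the 6 servers can be matched.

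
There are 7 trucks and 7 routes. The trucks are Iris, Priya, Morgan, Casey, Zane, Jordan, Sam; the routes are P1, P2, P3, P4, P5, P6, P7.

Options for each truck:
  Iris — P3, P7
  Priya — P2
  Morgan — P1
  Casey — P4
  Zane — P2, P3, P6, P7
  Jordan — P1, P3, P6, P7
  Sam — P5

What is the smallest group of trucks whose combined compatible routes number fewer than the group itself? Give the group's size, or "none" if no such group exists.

none

A matching saturating every truck exists, for instance Iris→P3, Priya→P2, Morgan→P1, Casey→P4, Zane→P6, Jordan→P7, Sam→P5.
By Hall's marriage theorem, this means |N(S)| ≥ |S| for every subset S, so no violating subset exists.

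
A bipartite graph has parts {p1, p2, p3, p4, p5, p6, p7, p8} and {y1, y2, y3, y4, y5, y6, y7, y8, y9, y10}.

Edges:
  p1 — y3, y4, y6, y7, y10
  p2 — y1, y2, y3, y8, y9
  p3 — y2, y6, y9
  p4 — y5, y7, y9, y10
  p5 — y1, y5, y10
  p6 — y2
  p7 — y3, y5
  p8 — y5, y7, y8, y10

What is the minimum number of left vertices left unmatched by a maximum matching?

0

One maximum matching: p1-y6, p2-y3, p3-y9, p4-y7, p5-y1, p6-y2, p7-y5, p8-y10.
This saturates every left vertex, so 8 is the maximum.
That matches 8 of the 8, leaving 0 unmatched; no matching can do better.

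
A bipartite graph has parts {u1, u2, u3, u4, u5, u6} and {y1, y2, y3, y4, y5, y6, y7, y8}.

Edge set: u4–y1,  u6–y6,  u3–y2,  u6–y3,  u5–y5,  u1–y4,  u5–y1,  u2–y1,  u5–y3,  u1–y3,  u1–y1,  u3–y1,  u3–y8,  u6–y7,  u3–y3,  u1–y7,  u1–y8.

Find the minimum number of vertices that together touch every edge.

5

The 5 edges u1–y7, u2–y1, u3–y2, u5–y5, u6–y3 form a matching, so any vertex cover needs at least 5 vertices (one per matched edge).
Conversely {u1, u3, u5, u6, y1} meets every edge and has exactly 5 vertices, so 5 is optimal.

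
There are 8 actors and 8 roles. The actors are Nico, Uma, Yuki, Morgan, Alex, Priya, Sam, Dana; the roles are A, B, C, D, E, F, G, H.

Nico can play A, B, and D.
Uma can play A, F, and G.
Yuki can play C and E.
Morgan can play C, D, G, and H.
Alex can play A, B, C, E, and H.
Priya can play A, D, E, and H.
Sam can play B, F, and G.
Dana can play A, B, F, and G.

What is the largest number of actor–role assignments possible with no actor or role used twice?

One maximum matching: Nico-A, Uma-G, Yuki-E, Morgan-C, Alex-H, Priya-D, Sam-F, Dana-B.
This saturates every actor, so 8 is the maximum.

8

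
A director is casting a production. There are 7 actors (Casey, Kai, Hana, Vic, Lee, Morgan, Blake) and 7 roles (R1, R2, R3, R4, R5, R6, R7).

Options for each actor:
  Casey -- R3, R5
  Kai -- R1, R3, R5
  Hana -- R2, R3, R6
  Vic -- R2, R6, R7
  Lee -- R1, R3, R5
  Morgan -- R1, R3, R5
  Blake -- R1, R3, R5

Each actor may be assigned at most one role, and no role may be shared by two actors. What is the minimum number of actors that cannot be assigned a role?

One maximum matching: Casey-R3, Kai-R1, Hana-R6, Vic-R7, Lee-R5.
The set {Casey, Kai, Lee, Morgan, Blake} has only 3 neighbours ({R1, R3, R5}), so by Hall's theorem at most 5 of the 7 actors can be matched.
That matches 5 of the 7, leaving 2 unmatched; no matching can do better.

2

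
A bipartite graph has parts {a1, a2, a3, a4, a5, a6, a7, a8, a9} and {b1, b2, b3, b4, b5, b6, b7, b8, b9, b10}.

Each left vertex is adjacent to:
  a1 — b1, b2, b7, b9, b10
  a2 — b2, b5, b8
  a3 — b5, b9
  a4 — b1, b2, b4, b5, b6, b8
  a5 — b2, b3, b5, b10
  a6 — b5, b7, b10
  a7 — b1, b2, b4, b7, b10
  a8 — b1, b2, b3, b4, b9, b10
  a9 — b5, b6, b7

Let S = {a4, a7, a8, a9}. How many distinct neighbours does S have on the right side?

The union of neighbours of {a4, a7, a8, a9} is {b1, b2, b3, b4, b5, b6, b7, b8, b9, b10}, which has 10 elements.
Since |N(S)| = 10 ≥ |S| = 4, Hall's condition holds for this subset.

10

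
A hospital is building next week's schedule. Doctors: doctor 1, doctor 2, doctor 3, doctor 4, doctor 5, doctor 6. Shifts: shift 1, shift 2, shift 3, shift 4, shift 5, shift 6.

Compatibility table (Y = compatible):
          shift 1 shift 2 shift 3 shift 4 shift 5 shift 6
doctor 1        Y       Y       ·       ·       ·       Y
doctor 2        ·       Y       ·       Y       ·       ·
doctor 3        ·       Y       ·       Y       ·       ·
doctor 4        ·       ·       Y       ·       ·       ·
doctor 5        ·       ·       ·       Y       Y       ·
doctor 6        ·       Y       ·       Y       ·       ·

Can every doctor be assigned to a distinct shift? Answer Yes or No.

No

The set {doctor 2, doctor 3, doctor 6} has only 2 neighbours ({shift 2, shift 4}), so by Hall's theorem at most 5 of the 6 doctors can be matched.
Hence no matching covers every doctor.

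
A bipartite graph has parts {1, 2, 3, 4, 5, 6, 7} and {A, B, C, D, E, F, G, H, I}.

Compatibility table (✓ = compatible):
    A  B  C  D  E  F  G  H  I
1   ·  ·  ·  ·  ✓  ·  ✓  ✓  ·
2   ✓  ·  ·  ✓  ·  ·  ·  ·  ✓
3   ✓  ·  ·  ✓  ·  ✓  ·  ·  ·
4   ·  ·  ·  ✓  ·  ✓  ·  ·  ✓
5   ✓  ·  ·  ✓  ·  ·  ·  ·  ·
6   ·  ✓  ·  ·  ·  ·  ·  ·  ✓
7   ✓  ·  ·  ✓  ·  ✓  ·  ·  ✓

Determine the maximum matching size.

6

A valid assignment of size 6: 1→E, 2→A, 3→F, 4→I, 5→D, 6→B.
The set {2, 3, 4, 5, 7} has only 4 neighbours ({A, D, F, I}), so by Hall's theorem at most 6 of the 7 left vertices can be matched.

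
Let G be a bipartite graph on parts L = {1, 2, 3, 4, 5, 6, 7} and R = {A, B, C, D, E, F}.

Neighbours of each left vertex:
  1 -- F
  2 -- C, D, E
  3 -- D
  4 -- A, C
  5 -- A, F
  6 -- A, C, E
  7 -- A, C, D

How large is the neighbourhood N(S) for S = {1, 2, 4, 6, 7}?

The union of neighbours of {1, 2, 4, 6, 7} is {A, C, D, E, F}, which has 5 elements.
Since |N(S)| = 5 ≥ |S| = 5, Hall's condition holds for this subset.

5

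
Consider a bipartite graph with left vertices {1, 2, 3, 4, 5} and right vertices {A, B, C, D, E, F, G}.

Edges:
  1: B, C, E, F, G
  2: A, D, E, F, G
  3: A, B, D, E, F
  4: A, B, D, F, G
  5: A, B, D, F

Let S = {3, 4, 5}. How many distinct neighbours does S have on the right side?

6

The union of neighbours of {3, 4, 5} is {A, B, D, E, F, G}, which has 6 elements.
Since |N(S)| = 6 ≥ |S| = 3, Hall's condition holds for this subset.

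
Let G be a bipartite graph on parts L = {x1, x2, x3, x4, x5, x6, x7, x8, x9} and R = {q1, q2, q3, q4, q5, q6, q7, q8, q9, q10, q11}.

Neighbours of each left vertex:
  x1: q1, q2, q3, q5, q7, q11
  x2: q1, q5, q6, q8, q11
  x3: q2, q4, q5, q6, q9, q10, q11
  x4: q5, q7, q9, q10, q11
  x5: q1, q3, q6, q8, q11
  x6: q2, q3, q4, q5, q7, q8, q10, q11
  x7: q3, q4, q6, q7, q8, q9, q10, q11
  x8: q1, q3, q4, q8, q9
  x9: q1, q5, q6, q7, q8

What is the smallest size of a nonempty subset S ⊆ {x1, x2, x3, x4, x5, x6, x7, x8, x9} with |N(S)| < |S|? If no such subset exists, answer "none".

A matching saturating every left vertex exists, for instance x1→q7, x2→q5, x3→q11, x4→q10, x5→q1, x6→q8, x7→q9, x8→q4, x9→q6.
By Hall's marriage theorem, this means |N(S)| ≥ |S| for every subset S, so no violating subset exists.

none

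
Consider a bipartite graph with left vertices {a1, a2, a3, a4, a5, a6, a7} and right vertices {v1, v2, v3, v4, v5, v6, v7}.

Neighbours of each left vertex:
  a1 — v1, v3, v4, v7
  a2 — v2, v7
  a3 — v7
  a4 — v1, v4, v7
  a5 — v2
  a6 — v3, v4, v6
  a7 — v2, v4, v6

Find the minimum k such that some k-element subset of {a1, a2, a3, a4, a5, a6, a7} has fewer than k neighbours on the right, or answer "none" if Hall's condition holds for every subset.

Take S = {a2, a3, a5}. Its neighbourhood is {v2, v7}, so |N(S)| = 2 < |S| = 3.
Every subset of size less than 3 has at least as many neighbours as members, so 3 is the minimum.

3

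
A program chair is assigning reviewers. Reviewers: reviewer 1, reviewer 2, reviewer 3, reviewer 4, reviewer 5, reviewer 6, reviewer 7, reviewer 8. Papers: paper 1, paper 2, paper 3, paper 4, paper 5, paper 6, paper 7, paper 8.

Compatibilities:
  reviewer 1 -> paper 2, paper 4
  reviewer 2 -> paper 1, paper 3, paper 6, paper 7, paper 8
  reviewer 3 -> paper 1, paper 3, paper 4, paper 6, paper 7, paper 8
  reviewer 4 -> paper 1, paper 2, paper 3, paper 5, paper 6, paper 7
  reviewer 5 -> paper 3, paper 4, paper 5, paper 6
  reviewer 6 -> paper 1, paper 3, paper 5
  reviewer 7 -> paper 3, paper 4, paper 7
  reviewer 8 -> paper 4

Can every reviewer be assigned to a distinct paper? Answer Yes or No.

For example, pair reviewer 1→paper 2, reviewer 2→paper 3, reviewer 3→paper 8, reviewer 4→paper 6, reviewer 5→paper 5, reviewer 6→paper 1, reviewer 7→paper 7, reviewer 8→paper 4.
All 8 reviewers are covered.

Yes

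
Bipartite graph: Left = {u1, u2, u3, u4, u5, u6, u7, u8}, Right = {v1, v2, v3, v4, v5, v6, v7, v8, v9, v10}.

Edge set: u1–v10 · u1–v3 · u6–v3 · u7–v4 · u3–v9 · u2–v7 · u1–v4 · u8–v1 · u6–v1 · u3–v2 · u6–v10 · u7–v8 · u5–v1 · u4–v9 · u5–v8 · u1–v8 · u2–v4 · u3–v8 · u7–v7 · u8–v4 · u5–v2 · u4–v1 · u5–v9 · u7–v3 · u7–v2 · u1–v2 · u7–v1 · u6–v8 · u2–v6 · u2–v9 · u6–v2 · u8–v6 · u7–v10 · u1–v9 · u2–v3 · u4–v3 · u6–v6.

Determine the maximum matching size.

For example, pair u1-v4, u2-v3, u3-v8, u4-v9, u5-v1, u6-v10, u7-v2, u8-v6.
This saturates every left vertex, so 8 is the maximum.

8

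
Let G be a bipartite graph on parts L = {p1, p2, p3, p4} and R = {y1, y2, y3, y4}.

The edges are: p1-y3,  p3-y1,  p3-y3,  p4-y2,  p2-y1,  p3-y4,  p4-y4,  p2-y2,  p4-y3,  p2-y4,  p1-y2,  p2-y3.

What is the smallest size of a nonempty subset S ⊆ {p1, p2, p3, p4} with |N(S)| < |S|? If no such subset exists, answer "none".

none

A matching saturating every left vertex exists, for instance p1→y2, p2→y4, p3→y1, p4→y3.
By Hall's marriage theorem, this means |N(S)| ≥ |S| for every subset S, so no violating subset exists.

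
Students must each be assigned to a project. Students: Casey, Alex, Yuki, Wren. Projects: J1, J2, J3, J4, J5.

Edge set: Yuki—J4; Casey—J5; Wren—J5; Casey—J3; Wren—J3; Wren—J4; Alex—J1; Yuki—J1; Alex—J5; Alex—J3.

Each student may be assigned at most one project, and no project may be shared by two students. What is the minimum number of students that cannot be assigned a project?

0

For example, pair Casey→J5, Alex→J1, Yuki→J4, Wren→J3.
This saturates every student, so 4 is the maximum.
That matches 4 of the 4, leaving 0 unmatched; no matching can do better.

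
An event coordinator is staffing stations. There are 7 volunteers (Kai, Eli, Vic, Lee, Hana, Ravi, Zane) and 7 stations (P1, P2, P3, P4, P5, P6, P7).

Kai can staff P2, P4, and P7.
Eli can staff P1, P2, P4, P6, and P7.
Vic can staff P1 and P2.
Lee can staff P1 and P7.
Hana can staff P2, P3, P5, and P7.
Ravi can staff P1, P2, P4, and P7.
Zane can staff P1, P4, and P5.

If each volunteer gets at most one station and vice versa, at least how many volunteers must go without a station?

0

For example, pair Kai→P4, Eli→P6, Vic→P2, Lee→P7, Hana→P3, Ravi→P1, Zane→P5.
This saturates every volunteer, so 7 is the maximum.
That matches 7 of the 7, leaving 0 unmatched; no matching can do better.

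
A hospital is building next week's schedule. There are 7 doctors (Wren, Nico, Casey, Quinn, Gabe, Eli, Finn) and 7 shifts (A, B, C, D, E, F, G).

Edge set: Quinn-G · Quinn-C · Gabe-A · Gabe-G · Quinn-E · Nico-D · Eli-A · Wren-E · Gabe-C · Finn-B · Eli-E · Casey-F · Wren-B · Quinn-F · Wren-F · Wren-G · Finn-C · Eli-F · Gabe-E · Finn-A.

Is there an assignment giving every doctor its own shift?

Yes

For example, pair Wren–E, Nico–D, Casey–F, Quinn–G, Gabe–C, Eli–A, Finn–B.
All 7 doctors are covered.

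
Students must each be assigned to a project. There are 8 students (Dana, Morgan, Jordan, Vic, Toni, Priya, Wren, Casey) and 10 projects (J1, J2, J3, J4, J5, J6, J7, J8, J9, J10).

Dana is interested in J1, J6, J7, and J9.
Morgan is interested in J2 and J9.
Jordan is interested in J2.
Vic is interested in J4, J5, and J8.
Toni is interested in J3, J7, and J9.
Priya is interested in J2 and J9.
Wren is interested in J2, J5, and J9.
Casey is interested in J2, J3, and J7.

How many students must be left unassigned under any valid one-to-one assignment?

1

For example, pair Dana–J6, Morgan–J9, Jordan–J2, Vic–J8, Toni–J7, Wren–J5, Casey–J3.
The set {Morgan, Jordan, Priya} has only 2 neighbours ({J2, J9}), so by Hall's theorem at most 7 of the 8 students can be matched.
That matches 7 of the 8, leaving 1 unmatched; no matching can do better.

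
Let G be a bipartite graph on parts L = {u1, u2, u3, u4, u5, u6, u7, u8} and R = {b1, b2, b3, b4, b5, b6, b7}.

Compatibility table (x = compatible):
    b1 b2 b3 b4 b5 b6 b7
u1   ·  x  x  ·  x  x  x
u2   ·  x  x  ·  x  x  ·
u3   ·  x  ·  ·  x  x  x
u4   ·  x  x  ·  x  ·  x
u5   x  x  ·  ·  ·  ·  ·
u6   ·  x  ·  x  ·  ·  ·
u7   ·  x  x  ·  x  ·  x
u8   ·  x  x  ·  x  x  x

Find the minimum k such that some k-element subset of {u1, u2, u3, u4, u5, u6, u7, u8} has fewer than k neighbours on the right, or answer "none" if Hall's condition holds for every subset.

Take S = {u1, u2, u3, u4, u7, u8}. Its neighbourhood is {b2, b3, b5, b6, b7}, so |N(S)| = 5 < |S| = 6.
Every subset of size less than 6 has at least as many neighbours as members, so 6 is the minimum.

6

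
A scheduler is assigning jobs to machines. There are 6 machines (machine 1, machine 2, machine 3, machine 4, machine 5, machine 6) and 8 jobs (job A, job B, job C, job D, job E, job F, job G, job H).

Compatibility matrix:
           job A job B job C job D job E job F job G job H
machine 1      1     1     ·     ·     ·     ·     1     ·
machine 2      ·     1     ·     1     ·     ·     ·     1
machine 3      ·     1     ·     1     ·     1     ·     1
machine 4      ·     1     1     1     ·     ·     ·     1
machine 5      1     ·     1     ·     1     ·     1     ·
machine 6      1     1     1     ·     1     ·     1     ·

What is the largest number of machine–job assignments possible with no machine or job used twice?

6

For example, pair machine 1→job G, machine 2→job D, machine 3→job F, machine 4→job H, machine 5→job A, machine 6→job B.
All 6 machines are matched, so no larger matching exists.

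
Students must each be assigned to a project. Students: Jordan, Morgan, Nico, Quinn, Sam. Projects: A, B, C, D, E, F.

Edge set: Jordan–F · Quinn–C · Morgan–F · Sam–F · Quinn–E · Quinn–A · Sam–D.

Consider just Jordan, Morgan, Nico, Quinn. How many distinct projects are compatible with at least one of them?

4

The union of neighbours of {Jordan, Morgan, Nico, Quinn} is {A, C, E, F}, which has 4 elements.
Since |N(S)| = 4 ≥ |S| = 4, Hall's condition holds for this subset.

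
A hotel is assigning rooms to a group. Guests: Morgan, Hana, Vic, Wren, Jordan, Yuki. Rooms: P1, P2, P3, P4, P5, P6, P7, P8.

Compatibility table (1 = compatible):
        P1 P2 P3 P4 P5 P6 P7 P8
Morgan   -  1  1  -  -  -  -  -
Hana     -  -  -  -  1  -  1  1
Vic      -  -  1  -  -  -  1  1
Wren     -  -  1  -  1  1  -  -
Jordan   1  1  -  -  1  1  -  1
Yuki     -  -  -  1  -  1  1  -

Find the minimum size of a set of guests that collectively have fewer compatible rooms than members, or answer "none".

A matching saturating every guest exists, for instance Morgan→P3, Hana→P5, Vic→P8, Wren→P6, Jordan→P1, Yuki→P7.
By Hall's marriage theorem, this means |N(S)| ≥ |S| for every subset S, so no violating subset exists.

none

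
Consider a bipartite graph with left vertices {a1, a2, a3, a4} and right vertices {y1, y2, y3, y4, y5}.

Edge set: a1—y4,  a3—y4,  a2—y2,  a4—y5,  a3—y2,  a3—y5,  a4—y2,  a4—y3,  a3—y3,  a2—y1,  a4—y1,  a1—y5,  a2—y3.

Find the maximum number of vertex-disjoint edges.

One maximum matching: a1-y4, a2-y1, a3-y2, a4-y3.
All 4 left vertices are matched, so no larger matching exists.

4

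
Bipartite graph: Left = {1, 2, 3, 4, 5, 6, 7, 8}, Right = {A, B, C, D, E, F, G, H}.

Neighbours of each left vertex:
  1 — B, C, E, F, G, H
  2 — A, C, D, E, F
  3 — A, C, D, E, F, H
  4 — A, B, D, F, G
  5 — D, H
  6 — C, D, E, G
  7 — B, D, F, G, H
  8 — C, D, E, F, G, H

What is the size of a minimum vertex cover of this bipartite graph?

The 8 edges 1–E, 2–F, 3–A, 4–B, 5–D, 6–C, 7–H, 8–G form a matching, so any vertex cover needs at least 8 vertices (one per matched edge).
Conversely {1, 2, 3, 4, 5, 6, 7, 8} meets every edge and has exactly 8 vertices, so 8 is optimal.

8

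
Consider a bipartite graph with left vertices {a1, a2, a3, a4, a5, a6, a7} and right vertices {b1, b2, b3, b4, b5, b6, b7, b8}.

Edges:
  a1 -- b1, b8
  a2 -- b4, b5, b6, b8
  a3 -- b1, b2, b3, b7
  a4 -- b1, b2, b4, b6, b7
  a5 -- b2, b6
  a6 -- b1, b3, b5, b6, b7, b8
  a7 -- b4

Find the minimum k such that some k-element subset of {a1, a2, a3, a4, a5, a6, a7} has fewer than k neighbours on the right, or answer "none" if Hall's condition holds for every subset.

A matching saturating every left vertex exists, for instance a1→b8, a2→b5, a3→b3, a4→b1, a5→b6, a6→b7, a7→b4.
By Hall's marriage theorem, this means |N(S)| ≥ |S| for every subset S, so no violating subset exists.

none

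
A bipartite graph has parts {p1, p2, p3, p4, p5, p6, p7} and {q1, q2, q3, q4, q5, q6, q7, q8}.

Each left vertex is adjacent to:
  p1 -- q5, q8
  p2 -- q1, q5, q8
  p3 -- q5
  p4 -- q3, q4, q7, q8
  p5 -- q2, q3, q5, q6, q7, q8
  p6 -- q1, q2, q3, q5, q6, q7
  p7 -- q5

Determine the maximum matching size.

For example, pair p1-q8, p2-q1, p3-q5, p4-q4, p5-q7, p6-q6.
The set {p3, p7} has only 1 neighbour ({q5}), so by Hall's theorem at most 6 of the 7 left vertices can be matched.

6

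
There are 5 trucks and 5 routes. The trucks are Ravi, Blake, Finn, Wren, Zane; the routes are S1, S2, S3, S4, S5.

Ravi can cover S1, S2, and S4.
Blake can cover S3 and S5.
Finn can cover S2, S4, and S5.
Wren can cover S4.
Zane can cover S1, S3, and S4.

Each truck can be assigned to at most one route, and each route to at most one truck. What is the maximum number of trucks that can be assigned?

5

A valid assignment of size 5: Ravi→S1, Blake→S5, Finn→S2, Wren→S4, Zane→S3.
This saturates every truck, so 5 is the maximum.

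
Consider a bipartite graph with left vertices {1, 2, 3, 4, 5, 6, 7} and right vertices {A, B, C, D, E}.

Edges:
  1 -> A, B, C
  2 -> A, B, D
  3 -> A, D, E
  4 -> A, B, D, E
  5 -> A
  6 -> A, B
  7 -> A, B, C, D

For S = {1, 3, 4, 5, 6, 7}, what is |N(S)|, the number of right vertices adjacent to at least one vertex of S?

5

The union of neighbours of {1, 3, 4, 5, 6, 7} is {A, B, C, D, E}, which has 5 elements.
Since |N(S)| = 5 < |S| = 6, Hall's condition fails for this subset.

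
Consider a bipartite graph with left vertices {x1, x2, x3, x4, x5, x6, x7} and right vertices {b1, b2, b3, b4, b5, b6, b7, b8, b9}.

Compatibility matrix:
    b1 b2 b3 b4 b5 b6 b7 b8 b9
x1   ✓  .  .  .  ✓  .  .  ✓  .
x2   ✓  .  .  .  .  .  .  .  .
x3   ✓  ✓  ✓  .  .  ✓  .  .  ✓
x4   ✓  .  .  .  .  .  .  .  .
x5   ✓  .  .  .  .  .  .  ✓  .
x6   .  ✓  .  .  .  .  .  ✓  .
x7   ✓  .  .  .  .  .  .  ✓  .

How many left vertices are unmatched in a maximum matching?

For example, pair x1→b5, x2→b1, x3→b6, x5→b8, x6→b2.
The set {x2, x4, x5, x7} has only 2 neighbours ({b1, b8}), so by Hall's theorem at most 5 of the 7 left vertices can be matched.
That matches 5 of the 7, leaving 2 unmatched; no matching can do better.

2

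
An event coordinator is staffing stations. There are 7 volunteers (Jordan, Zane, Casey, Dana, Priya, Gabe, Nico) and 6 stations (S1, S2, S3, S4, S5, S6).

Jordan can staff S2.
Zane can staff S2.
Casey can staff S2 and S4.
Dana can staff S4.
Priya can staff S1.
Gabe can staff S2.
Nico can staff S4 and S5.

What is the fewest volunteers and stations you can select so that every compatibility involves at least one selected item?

4

{Priya, Nico, S2, S4} is a vertex cover of size 4: every edge has an endpoint in this set.
No smaller cover exists because Jordan–S2, Casey–S4, Priya–S1, Nico–S5 is a matching of size 4, and a cover must include an endpoint of each of these disjoint edges (König's theorem).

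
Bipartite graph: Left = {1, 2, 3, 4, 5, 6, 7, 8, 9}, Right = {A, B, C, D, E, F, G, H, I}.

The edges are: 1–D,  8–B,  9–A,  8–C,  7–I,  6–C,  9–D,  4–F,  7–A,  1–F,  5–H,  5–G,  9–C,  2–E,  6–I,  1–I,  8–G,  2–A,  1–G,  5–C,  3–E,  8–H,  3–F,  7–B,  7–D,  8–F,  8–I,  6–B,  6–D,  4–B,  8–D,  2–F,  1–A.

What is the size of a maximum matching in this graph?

A valid assignment of size 9: 1–G, 2–A, 3–E, 4–F, 5–H, 6–B, 7–I, 8–D, 9–C.
All 9 left vertices are matched, so no larger matching exists.

9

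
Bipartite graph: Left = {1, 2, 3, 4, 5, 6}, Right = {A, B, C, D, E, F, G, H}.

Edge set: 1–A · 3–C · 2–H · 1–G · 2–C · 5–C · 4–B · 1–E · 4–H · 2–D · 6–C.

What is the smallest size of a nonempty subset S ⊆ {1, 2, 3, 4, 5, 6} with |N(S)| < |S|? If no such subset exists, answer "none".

Take S = {3, 5}. Its neighbourhood is {C}, so |N(S)| = 1 < |S| = 2.
No single vertex violates Hall's condition since each has at least one neighbour, so 2 is the minimum.

2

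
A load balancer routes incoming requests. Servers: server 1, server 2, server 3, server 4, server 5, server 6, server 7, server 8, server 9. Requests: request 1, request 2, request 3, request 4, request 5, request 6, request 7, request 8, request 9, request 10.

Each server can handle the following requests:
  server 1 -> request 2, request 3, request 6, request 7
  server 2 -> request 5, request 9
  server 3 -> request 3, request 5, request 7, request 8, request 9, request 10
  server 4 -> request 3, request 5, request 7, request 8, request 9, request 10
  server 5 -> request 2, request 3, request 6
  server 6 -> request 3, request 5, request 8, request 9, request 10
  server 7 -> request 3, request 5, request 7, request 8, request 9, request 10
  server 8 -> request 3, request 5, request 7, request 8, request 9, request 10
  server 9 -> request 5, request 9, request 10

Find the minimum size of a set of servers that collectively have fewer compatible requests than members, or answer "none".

7

Take S = {server 2, server 3, server 4, server 6, server 7, server 8, server 9}. Its neighbourhood is {request 3, request 5, request 7, request 8, request 9, request 10}, so |N(S)| = 6 < |S| = 7.
Every subset of size less than 7 has at least as many neighbours as members, so 7 is the minimum.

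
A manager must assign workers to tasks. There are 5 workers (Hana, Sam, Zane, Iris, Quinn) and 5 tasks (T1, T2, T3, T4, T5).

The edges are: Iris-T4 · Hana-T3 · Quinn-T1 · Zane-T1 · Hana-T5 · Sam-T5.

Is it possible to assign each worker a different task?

The set {Zane, Quinn} has only 1 neighbour ({T1}), so by Hall's theorem at most 4 of the 5 workers can be matched.
Hence no matching covers every worker.

No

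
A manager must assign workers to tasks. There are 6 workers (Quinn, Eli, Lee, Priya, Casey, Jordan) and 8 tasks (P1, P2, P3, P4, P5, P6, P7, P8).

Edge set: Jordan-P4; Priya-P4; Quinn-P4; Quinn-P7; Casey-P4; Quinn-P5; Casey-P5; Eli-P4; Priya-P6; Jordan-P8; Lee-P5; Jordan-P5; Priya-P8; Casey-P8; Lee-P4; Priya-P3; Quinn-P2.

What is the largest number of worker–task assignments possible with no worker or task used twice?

A valid assignment of size 5: Quinn-P7, Eli-P4, Lee-P5, Priya-P6, Casey-P8.
The set {Eli, Lee, Casey, Jordan} has only 3 neighbours ({P4, P5, P8}), so by Hall's theorem at most 5 of the 6 workers can be matched.

5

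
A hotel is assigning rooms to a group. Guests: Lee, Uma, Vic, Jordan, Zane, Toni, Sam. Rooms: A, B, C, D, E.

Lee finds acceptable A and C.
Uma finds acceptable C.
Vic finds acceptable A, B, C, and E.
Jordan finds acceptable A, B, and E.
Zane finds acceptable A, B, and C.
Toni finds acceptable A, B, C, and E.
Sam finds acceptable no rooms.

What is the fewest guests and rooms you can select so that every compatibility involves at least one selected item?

A maximum matching has 4 edges (e.g. Lee–A, Uma–C, Vic–E, Jordan–B).
By König's theorem the minimum vertex cover has the same size. One such cover is {A, B, C, E}.

4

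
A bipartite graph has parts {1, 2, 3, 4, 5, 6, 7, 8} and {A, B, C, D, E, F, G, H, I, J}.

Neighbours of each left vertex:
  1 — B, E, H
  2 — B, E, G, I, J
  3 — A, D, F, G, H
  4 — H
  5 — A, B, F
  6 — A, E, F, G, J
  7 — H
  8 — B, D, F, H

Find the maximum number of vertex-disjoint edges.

7

A valid assignment of size 7: 1-E, 2-G, 3-A, 4-H, 5-F, 6-J, 8-B.
The set {4, 7} has only 1 neighbour ({H}), so by Hall's theorem at most 7 of the 8 left vertices can be matched.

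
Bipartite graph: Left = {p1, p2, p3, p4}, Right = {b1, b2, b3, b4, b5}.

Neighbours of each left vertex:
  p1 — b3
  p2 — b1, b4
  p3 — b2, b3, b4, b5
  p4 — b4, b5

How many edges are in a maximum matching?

One maximum matching: p1–b3, p2–b1, p3–b4, p4–b5.
All 4 left vertices are matched, so no larger matching exists.

4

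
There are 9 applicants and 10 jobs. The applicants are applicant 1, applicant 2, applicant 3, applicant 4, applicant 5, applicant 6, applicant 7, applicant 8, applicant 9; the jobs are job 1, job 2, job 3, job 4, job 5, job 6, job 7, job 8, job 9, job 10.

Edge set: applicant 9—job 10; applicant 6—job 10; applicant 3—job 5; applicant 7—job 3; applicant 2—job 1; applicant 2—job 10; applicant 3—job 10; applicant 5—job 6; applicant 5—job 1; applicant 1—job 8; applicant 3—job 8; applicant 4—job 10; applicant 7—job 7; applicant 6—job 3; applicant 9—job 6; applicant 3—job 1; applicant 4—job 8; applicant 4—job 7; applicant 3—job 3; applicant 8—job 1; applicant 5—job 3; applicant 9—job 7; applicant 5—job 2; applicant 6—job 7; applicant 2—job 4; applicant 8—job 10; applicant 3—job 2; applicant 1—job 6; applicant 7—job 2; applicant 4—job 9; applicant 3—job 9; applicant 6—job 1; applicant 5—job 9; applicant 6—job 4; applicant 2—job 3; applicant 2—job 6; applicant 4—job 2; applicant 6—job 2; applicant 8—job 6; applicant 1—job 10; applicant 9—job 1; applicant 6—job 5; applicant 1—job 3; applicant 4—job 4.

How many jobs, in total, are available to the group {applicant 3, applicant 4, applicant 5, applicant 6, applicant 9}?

The union of neighbours of {applicant 3, applicant 4, applicant 5, applicant 6, applicant 9} is {job 1, job 2, job 3, job 4, job 5, job 6, job 7, job 8, job 9, job 10}, which has 10 elements.
Since |N(S)| = 10 ≥ |S| = 5, Hall's condition holds for this subset.

10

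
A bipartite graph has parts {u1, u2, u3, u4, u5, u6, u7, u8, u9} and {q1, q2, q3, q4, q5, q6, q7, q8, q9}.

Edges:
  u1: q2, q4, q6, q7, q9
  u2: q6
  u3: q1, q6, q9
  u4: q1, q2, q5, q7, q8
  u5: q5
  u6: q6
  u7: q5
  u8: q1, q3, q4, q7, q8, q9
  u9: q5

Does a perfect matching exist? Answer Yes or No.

No

The set {u2, u5, u6, u7, u9} has only 2 neighbours ({q5, q6}), so by Hall's theorem at most 6 of the 9 left vertices can be matched.
Hence no matching covers every left vertex.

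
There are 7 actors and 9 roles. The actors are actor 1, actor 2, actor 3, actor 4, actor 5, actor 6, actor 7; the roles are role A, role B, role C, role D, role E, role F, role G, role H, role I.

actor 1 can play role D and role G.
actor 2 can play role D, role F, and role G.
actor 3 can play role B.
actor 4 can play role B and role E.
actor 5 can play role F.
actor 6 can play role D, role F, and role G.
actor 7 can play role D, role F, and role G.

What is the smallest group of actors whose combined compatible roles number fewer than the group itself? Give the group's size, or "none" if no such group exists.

Take S = {actor 1, actor 2, actor 5, actor 6}. Its neighbourhood is {role D, role F, role G}, so |N(S)| = 3 < |S| = 4.
Every subset of size less than 4 has at least as many neighbours as members, so 4 is the minimum.

4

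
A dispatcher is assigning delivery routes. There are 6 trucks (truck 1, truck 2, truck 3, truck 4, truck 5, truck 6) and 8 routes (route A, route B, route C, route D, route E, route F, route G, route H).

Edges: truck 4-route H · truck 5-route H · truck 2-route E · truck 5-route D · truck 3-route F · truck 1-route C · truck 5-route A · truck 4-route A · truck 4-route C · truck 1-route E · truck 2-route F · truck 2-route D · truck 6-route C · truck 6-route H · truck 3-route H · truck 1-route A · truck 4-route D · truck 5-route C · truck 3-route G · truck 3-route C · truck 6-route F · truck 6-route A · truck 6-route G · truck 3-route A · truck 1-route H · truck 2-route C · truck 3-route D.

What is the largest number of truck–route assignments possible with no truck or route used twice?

6

A valid assignment of size 6: truck 1–route E, truck 2–route F, truck 3–route D, truck 4–route H, truck 5–route C, truck 6–route G.
All 6 trucks are matched, so no larger matching exists.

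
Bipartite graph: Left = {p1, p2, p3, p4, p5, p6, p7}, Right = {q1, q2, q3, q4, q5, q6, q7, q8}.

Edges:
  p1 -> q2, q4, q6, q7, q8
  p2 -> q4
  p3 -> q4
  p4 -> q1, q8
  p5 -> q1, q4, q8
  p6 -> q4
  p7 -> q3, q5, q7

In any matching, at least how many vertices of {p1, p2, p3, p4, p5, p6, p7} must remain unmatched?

For example, pair p1–q6, p2–q4, p4–q1, p5–q8, p7–q7.
The set {p2, p3, p6} has only 1 neighbour ({q4}), so by Hall's theorem at most 5 of the 7 left vertices can be matched.
That matches 5 of the 7, leaving 2 unmatched; no matching can do better.

2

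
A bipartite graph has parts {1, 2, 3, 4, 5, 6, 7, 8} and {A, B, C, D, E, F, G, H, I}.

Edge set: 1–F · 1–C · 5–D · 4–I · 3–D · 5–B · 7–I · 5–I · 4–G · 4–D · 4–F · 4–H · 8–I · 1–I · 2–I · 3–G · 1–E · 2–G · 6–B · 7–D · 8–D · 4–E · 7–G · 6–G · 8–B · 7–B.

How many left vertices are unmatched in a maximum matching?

A valid assignment of size 6: 1–C, 2–I, 3–G, 4–E, 5–D, 6–B.
The set {2, 3, 5, 6, 7, 8} has only 4 neighbours ({B, D, G, I}), so by Hall's theorem at most 6 of the 8 left vertices can be matched.
That matches 6 of the 8, leaving 2 unmatched; no matching can do better.

2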